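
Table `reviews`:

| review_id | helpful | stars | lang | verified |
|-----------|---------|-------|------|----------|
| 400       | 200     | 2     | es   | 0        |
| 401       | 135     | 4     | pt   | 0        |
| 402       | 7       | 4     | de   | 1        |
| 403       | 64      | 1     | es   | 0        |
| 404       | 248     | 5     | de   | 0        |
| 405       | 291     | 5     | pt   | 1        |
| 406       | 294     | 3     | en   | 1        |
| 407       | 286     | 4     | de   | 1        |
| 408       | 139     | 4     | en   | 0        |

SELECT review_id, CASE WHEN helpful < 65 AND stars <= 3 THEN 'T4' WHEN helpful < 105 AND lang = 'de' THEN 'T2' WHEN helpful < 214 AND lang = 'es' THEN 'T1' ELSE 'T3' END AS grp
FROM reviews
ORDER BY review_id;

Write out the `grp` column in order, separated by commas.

review_id=400: helpful < 214 AND lang = 'es' → T1
review_id=401: ELSE → T3
review_id=402: helpful < 105 AND lang = 'de' → T2
review_id=403: helpful < 65 AND stars <= 3 → T4
review_id=404: ELSE → T3
review_id=405: ELSE → T3
review_id=406: ELSE → T3
review_id=407: ELSE → T3
review_id=408: ELSE → T3

T1, T3, T2, T4, T3, T3, T3, T3, T3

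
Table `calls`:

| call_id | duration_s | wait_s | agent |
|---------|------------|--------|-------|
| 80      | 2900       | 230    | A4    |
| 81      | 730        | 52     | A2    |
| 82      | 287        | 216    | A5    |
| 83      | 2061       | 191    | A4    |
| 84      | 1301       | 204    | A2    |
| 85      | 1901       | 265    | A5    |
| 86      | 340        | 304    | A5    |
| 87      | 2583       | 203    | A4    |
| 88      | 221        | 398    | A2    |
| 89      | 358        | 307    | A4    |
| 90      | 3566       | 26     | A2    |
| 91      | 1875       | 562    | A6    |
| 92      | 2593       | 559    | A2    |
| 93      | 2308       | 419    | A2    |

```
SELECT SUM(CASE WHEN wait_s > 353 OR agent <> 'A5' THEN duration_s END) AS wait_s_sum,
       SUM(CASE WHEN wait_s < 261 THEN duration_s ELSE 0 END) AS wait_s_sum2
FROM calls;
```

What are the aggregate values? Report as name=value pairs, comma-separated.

[wait_s_sum: wait_s > 353 OR agent <> 'A5']
call_id=80: ✓ → 2900
call_id=81: ✓ → 730
call_id=82: ✗
call_id=83: ✓ → 2061
call_id=84: ✓ → 1301
call_id=85: ✗
call_id=86: ✗
call_id=87: ✓ → 2583
call_id=88: ✓ → 221
call_id=89: ✓ → 358
call_id=90: ✓ → 3566
call_id=91: ✓ → 1875
call_id=92: ✓ → 2593
call_id=93: ✓ → 2308
wait_s_sum = 2900 + 730 + 2061 + 1301 + 2583 + 221 + 358 + 3566 + 1875 + 2593 + 2308 = 20496
—
[wait_s_sum2: wait_s < 261]
call_id=80: ✓ → 2900
call_id=81: ✓ → 730
call_id=82: ✓ → 287
call_id=83: ✓ → 2061
call_id=84: ✓ → 1301
call_id=85: ✗
call_id=86: ✗
call_id=87: ✓ → 2583
call_id=88: ✗
call_id=89: ✗
call_id=90: ✓ → 3566
call_id=91: ✗
call_id=92: ✗
call_id=93: ✗
wait_s_sum2 = 2900 + 730 + 287 + 2061 + 1301 + 2583 + 3566 = 13428

wait_s_sum=20496, wait_s_sum2=13428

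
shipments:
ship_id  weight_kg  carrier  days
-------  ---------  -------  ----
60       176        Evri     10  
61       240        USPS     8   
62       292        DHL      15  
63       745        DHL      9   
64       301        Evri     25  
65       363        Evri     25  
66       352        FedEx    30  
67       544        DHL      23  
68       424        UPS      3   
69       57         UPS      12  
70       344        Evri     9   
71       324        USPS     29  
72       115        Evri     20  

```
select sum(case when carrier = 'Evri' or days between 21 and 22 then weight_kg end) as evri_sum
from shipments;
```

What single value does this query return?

ship_id=60: ✓ → 176
ship_id=61: ✗
ship_id=62: ✗
ship_id=63: ✗
ship_id=64: ✓ → 301
ship_id=65: ✓ → 363
ship_id=66: ✗
ship_id=67: ✗
ship_id=68: ✗
ship_id=69: ✗
ship_id=70: ✓ → 344
ship_id=71: ✗
ship_id=72: ✓ → 115
evri_sum = 176 + 301 + 363 + 344 + 115 = 1299

1299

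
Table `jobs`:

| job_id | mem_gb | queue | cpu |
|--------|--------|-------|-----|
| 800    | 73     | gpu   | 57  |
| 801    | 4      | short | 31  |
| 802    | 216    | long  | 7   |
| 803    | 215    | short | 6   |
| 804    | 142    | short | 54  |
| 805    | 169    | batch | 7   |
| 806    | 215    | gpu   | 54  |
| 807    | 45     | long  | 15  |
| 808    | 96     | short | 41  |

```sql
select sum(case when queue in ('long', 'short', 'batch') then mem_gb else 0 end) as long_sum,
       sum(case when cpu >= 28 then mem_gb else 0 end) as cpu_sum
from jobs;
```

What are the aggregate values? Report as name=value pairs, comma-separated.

long_sum=887, cpu_sum=530

[long_sum: queue in ('long', 'short', 'batch')]
job_id=800: ✗
job_id=801: ✓ → 4
job_id=802: ✓ → 216
job_id=803: ✓ → 215
job_id=804: ✓ → 142
job_id=805: ✓ → 169
job_id=806: ✗
job_id=807: ✓ → 45
job_id=808: ✓ → 96
long_sum = 4 + 216 + 215 + 142 + 169 + 45 + 96 = 887
—
[cpu_sum: cpu >= 28]
job_id=800: ✓ → 73
job_id=801: ✓ → 4
job_id=802: ✗
job_id=803: ✗
job_id=804: ✓ → 142
job_id=805: ✗
job_id=806: ✓ → 215
job_id=807: ✗
job_id=808: ✓ → 96
cpu_sum = 73 + 4 + 142 + 215 + 96 = 530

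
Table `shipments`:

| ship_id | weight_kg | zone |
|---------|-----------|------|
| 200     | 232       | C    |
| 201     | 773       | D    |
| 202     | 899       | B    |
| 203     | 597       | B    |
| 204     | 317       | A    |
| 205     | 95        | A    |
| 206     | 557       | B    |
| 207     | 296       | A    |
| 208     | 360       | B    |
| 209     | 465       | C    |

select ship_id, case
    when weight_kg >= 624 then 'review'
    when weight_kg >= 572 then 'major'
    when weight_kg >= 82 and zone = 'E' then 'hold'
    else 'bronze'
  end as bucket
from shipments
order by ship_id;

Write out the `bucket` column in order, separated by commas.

bronze, review, review, major, bronze, bronze, bronze, bronze, bronze, bronze

ship_id=200: ELSE → bronze
ship_id=201: weight_kg >= 624 → review
ship_id=202: weight_kg >= 624 → review
ship_id=203: weight_kg >= 572 → major
ship_id=204: ELSE → bronze
ship_id=205: ELSE → bronze
ship_id=206: ELSE → bronze
ship_id=207: ELSE → bronze
ship_id=208: ELSE → bronze
ship_id=209: ELSE → bronze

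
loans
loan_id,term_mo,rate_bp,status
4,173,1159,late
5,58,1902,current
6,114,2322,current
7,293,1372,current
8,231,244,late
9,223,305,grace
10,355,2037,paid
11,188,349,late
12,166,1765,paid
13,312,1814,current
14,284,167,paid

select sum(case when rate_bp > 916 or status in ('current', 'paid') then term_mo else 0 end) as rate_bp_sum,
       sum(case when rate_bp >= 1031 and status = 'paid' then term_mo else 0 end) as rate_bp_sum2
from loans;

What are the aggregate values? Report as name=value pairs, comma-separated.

rate_bp_sum=1755, rate_bp_sum2=521

[rate_bp_sum: rate_bp > 916 or status in ('current', 'paid')]
loan_id=4: ✓ → 173
loan_id=5: ✓ → 58
loan_id=6: ✓ → 114
loan_id=7: ✓ → 293
loan_id=8: ✗
loan_id=9: ✗
loan_id=10: ✓ → 355
loan_id=11: ✗
loan_id=12: ✓ → 166
loan_id=13: ✓ → 312
loan_id=14: ✓ → 284
rate_bp_sum = 173 + 58 + 114 + 293 + 355 + 166 + 312 + 284 = 1755
—
[rate_bp_sum2: rate_bp >= 1031 and status = 'paid']
loan_id=4: ✗
loan_id=5: ✗
loan_id=6: ✗
loan_id=7: ✗
loan_id=8: ✗
loan_id=9: ✗
loan_id=10: ✓ → 355
loan_id=11: ✗
loan_id=12: ✓ → 166
loan_id=13: ✗
loan_id=14: ✗
rate_bp_sum2 = 355 + 166 = 521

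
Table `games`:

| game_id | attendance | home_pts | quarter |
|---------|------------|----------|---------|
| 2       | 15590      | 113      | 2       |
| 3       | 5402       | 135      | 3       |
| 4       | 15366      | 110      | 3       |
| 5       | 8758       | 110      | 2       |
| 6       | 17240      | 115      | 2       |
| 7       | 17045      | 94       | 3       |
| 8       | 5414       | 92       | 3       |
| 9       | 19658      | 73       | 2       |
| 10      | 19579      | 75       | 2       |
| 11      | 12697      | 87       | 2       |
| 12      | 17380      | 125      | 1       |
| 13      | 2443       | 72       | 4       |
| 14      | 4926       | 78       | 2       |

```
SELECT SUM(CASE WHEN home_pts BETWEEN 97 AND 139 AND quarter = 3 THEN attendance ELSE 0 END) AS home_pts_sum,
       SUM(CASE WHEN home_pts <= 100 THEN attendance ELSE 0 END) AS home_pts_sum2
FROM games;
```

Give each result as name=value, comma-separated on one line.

[home_pts_sum: home_pts BETWEEN 97 AND 139 AND quarter = 3]
game_id=2: ✗
game_id=3: ✓ → 5402
game_id=4: ✓ → 15366
game_id=5: ✗
game_id=6: ✗
game_id=7: ✗
game_id=8: ✗
game_id=9: ✗
game_id=10: ✗
game_id=11: ✗
game_id=12: ✗
game_id=13: ✗
game_id=14: ✗
home_pts_sum = 5402 + 15366 = 20768
—
[home_pts_sum2: home_pts <= 100]
game_id=2: ✗
game_id=3: ✗
game_id=4: ✗
game_id=5: ✗
game_id=6: ✗
game_id=7: ✓ → 17045
game_id=8: ✓ → 5414
game_id=9: ✓ → 19658
game_id=10: ✓ → 19579
game_id=11: ✓ → 12697
game_id=12: ✗
game_id=13: ✓ → 2443
game_id=14: ✓ → 4926
home_pts_sum2 = 17045 + 5414 + 19658 + 19579 + 12697 + 2443 + 4926 = 81762

home_pts_sum=20768, home_pts_sum2=81762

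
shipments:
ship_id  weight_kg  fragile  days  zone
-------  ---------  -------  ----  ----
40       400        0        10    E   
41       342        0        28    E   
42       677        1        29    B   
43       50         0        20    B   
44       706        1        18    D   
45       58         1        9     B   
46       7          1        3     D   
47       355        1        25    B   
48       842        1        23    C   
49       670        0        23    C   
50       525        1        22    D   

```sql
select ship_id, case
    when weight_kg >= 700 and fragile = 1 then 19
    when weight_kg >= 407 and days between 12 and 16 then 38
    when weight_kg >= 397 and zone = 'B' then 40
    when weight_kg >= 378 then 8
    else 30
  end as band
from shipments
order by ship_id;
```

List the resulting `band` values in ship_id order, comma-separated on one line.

8, 30, 40, 30, 19, 30, 30, 30, 19, 8, 8

ship_id=40: weight_kg >= 378 → 8
ship_id=41: ELSE → 30
ship_id=42: weight_kg >= 397 and zone = 'B' → 40
ship_id=43: ELSE → 30
ship_id=44: weight_kg >= 700 and fragile = 1 → 19
ship_id=45: ELSE → 30
ship_id=46: ELSE → 30
ship_id=47: ELSE → 30
ship_id=48: weight_kg >= 700 and fragile = 1 → 19
ship_id=49: weight_kg >= 378 → 8
ship_id=50: weight_kg >= 378 → 8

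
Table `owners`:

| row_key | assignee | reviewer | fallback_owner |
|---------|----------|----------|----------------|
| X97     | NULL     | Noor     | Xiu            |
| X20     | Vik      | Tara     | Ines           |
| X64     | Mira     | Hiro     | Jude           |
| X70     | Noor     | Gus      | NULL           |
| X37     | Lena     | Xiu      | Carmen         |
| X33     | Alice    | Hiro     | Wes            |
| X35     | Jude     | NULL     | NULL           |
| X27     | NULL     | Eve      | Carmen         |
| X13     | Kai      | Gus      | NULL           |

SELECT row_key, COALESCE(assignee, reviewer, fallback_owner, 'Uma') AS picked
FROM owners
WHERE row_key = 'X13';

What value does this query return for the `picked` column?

row_key = X13: assignee=Kai, reviewer=Gus, fallback_owner=NULL.
assignee=Kai → Kai

Kai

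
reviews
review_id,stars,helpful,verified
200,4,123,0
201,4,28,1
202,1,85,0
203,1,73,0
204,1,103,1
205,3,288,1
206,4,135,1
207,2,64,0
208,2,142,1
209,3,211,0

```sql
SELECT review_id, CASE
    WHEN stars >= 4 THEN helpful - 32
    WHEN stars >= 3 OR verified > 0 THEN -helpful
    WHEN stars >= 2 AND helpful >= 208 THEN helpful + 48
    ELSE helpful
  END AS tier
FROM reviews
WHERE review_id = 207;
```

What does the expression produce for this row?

review_id = 207: stars=2, helpful=64, verified=0.
stars >= 4 → false
stars >= 3 OR verified > 0 → false
stars >= 2 AND helpful >= 208 → false
No prior WHEN matched → ELSE → 64

64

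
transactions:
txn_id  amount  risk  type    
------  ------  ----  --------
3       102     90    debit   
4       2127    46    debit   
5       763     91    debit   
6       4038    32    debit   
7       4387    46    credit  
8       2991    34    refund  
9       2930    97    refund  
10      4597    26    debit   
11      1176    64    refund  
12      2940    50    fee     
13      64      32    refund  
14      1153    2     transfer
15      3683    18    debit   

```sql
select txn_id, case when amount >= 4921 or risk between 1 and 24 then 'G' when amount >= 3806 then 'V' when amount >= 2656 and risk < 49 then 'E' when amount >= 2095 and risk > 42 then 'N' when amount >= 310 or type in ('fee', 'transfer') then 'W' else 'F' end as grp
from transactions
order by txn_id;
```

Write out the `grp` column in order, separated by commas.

txn_id=3: ELSE → F
txn_id=4: amount >= 2095 and risk > 42 → N
txn_id=5: amount >= 310 or type in ('fee', 'transfer') → W
txn_id=6: amount >= 3806 → V
txn_id=7: amount >= 3806 → V
txn_id=8: amount >= 2656 and risk < 49 → E
txn_id=9: amount >= 2095 and risk > 42 → N
txn_id=10: amount >= 3806 → V
txn_id=11: amount >= 310 or type in ('fee', 'transfer') → W
txn_id=12: amount >= 2095 and risk > 42 → N
txn_id=13: ELSE → F
txn_id=14: amount >= 4921 or risk between 1 and 24 → G
txn_id=15: amount >= 4921 or risk between 1 and 24 → G

F, N, W, V, V, E, N, V, W, N, F, G, G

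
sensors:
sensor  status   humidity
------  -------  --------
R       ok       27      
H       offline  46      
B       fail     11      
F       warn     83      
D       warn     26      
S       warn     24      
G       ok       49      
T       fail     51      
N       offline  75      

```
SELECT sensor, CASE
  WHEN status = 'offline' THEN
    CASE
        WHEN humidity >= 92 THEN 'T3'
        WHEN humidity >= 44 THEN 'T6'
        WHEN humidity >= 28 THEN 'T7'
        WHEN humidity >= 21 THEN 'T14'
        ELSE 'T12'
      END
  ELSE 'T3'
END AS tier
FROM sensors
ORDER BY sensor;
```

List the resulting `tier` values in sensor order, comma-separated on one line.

T3, T3, T3, T3, T6, T6, T3, T3, T3

sensor=B: status='fail' → outer ELSE → T3
sensor=D: status='warn' → outer ELSE → T3
sensor=F: status='warn' → outer ELSE → T3
sensor=G: status='ok' → outer ELSE → T3
sensor=H: status='offline' → inner[humidity >= 44] → T6
sensor=N: status='offline' → inner[humidity >= 44] → T6
sensor=R: status='ok' → outer ELSE → T3
sensor=S: status='warn' → outer ELSE → T3
sensor=T: status='fail' → outer ELSE → T3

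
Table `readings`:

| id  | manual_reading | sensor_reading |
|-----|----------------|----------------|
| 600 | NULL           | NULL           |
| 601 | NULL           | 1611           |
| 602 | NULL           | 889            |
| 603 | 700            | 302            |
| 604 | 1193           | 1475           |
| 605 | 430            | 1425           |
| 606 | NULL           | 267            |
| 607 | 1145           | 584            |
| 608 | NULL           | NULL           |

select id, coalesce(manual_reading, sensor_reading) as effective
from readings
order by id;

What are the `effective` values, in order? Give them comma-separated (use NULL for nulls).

id=600: manual_reading=NULL, sensor_reading=NULL (all NULL) → NULL
id=601: manual_reading=NULL, sensor_reading=1611 → 1611
id=602: manual_reading=NULL, sensor_reading=889 → 889
id=603: manual_reading=700 → 700
id=604: manual_reading=1193 → 1193
id=605: manual_reading=430 → 430
id=606: manual_reading=NULL, sensor_reading=267 → 267
id=607: manual_reading=1145 → 1145
id=608: manual_reading=NULL, sensor_reading=NULL (all NULL) → NULL

NULL, 1611, 889, 700, 1193, 430, 267, 1145, NULL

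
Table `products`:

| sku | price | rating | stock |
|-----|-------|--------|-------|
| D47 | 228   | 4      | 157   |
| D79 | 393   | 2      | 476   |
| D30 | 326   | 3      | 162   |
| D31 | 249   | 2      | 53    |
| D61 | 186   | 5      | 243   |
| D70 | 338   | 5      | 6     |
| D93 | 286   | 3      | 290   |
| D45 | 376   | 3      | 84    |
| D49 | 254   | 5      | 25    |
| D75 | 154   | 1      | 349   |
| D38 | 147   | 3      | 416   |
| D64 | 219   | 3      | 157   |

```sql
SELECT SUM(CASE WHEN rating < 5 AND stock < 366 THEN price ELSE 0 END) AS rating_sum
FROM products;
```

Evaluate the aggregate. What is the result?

sku=D47: ✓ → 228
sku=D79: ✗
sku=D30: ✓ → 326
sku=D31: ✓ → 249
sku=D61: ✗
sku=D70: ✗
sku=D93: ✓ → 286
sku=D45: ✓ → 376
sku=D49: ✗
sku=D75: ✓ → 154
sku=D38: ✗
sku=D64: ✓ → 219
rating_sum = 228 + 326 + 249 + 286 + 376 + 154 + 219 = 1838

1838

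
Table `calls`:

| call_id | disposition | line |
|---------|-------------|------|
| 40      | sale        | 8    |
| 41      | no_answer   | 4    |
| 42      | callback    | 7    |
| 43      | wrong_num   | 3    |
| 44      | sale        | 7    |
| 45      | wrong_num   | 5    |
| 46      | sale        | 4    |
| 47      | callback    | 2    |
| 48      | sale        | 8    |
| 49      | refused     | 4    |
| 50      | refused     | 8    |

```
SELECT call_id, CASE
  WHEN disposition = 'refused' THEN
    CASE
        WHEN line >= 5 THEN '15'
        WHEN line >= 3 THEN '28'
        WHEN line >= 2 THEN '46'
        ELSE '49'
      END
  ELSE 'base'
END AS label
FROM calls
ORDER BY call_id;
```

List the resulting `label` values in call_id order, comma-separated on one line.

base, base, base, base, base, base, base, base, base, 28, 15

call_id=40: disposition='sale' → outer ELSE → base
call_id=41: disposition='no_answer' → outer ELSE → base
call_id=42: disposition='callback' → outer ELSE → base
call_id=43: disposition='wrong_num' → outer ELSE → base
call_id=44: disposition='sale' → outer ELSE → base
call_id=45: disposition='wrong_num' → outer ELSE → base
call_id=46: disposition='sale' → outer ELSE → base
call_id=47: disposition='callback' → outer ELSE → base
call_id=48: disposition='sale' → outer ELSE → base
call_id=49: disposition='refused' → inner[line >= 3] → 28
call_id=50: disposition='refused' → inner[line >= 5] → 15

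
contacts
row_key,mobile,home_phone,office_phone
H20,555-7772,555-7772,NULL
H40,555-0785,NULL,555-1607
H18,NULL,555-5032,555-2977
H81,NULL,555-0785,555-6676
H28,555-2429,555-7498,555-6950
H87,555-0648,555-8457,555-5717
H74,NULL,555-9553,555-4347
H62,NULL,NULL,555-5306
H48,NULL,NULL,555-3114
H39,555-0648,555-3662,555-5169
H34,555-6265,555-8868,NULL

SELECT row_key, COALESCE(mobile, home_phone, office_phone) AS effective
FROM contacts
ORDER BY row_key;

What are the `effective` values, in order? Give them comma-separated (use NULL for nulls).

555-5032, 555-7772, 555-2429, 555-6265, 555-0648, 555-0785, 555-3114, 555-5306, 555-9553, 555-0785, 555-0648

row_key=H18: mobile=NULL, home_phone=555-5032 → 555-5032
row_key=H20: mobile=555-7772 → 555-7772
row_key=H28: mobile=555-2429 → 555-2429
row_key=H34: mobile=555-6265 → 555-6265
row_key=H39: mobile=555-0648 → 555-0648
row_key=H40: mobile=555-0785 → 555-0785
row_key=H48: mobile=NULL, home_phone=NULL, office_phone=555-3114 → 555-3114
row_key=H62: mobile=NULL, home_phone=NULL, office_phone=555-5306 → 555-5306
row_key=H74: mobile=NULL, home_phone=555-9553 → 555-9553
row_key=H81: mobile=NULL, home_phone=555-0785 → 555-0785
row_key=H87: mobile=555-0648 → 555-0648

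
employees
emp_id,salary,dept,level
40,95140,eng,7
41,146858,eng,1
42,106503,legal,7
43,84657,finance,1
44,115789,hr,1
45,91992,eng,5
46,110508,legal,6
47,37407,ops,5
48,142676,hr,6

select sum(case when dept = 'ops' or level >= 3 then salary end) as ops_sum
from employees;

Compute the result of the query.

584226

emp_id=40: ✓ → 95140
emp_id=41: ✗
emp_id=42: ✓ → 106503
emp_id=43: ✗
emp_id=44: ✗
emp_id=45: ✓ → 91992
emp_id=46: ✓ → 110508
emp_id=47: ✓ → 37407
emp_id=48: ✓ → 142676
ops_sum = 95140 + 106503 + 91992 + 110508 + 37407 + 142676 = 584226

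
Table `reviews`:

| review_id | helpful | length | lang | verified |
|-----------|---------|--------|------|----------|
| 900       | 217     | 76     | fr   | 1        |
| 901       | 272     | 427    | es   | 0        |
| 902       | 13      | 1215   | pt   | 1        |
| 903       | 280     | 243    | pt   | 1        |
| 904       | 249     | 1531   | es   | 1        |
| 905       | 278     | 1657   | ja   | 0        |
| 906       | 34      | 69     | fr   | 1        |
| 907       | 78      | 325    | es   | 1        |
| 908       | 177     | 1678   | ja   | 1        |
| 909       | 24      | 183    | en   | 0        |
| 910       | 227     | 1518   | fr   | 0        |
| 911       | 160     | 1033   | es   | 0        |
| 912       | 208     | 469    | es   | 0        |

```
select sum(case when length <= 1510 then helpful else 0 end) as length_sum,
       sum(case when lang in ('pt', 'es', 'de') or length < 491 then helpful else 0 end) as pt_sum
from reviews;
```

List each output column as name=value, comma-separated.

length_sum=1286, pt_sum=1535

[length_sum: length <= 1510]
review_id=900: ✓ → 217
review_id=901: ✓ → 272
review_id=902: ✓ → 13
review_id=903: ✓ → 280
review_id=904: ✗
review_id=905: ✗
review_id=906: ✓ → 34
review_id=907: ✓ → 78
review_id=908: ✗
review_id=909: ✓ → 24
review_id=910: ✗
review_id=911: ✓ → 160
review_id=912: ✓ → 208
length_sum = 217 + 272 + 13 + 280 + 34 + 78 + 24 + 160 + 208 = 1286
—
[pt_sum: lang in ('pt', 'es', 'de') or length < 491]
review_id=900: ✓ → 217
review_id=901: ✓ → 272
review_id=902: ✓ → 13
review_id=903: ✓ → 280
review_id=904: ✓ → 249
review_id=905: ✗
review_id=906: ✓ → 34
review_id=907: ✓ → 78
review_id=908: ✗
review_id=909: ✓ → 24
review_id=910: ✗
review_id=911: ✓ → 160
review_id=912: ✓ → 208
pt_sum = 217 + 272 + 13 + 280 + 249 + 34 + 78 + 24 + 160 + 208 = 1535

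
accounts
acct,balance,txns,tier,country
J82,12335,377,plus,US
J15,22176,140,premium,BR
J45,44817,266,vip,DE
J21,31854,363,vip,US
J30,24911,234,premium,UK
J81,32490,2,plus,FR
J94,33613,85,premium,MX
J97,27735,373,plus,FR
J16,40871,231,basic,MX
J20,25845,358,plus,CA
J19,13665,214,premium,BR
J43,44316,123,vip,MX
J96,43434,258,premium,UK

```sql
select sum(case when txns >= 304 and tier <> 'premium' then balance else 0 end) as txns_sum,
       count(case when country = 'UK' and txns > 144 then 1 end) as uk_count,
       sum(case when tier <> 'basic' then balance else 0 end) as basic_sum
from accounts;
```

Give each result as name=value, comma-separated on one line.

[txns_sum: txns >= 304 and tier <> 'premium']
acct=J82: ✓ → 12335
acct=J15: ✗
acct=J45: ✗
acct=J21: ✓ → 31854
acct=J30: ✗
acct=J81: ✗
acct=J94: ✗
acct=J97: ✓ → 27735
acct=J16: ✗
acct=J20: ✓ → 25845
acct=J19: ✗
acct=J43: ✗
acct=J96: ✗
txns_sum = 12335 + 31854 + 27735 + 25845 = 97769
—
[uk_count: country = 'UK' and txns > 144]
acct=J82: ✗
acct=J15: ✗
acct=J45: ✗
acct=J21: ✗
acct=J30: ✓ → 1
acct=J81: ✗
acct=J94: ✗
acct=J97: ✗
acct=J16: ✗
acct=J20: ✗
acct=J19: ✗
acct=J43: ✗
acct=J96: ✓ → 1
uk_count = COUNT(1, 1) = 2
—
[basic_sum: tier <> 'basic']
acct=J82: ✓ → 12335
acct=J15: ✓ → 22176
acct=J45: ✓ → 44817
acct=J21: ✓ → 31854
acct=J30: ✓ → 24911
acct=J81: ✓ → 32490
acct=J94: ✓ → 33613
acct=J97: ✓ → 27735
acct=J16: ✗
acct=J20: ✓ → 25845
acct=J19: ✓ → 13665
acct=J43: ✓ → 44316
acct=J96: ✓ → 43434
basic_sum = 12335 + 22176 + 44817 + 31854 + 24911 + 32490 + 33613 + 27735 + 25845 + 13665 + 44316 + 43434 = 357191

txns_sum=97769, uk_count=2, basic_sum=357191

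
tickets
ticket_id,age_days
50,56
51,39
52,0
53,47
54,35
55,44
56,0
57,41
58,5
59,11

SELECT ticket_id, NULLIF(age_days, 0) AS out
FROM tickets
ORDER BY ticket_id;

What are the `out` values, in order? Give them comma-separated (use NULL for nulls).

56, 39, NULL, 47, 35, 44, NULL, 41, 5, 11

ticket_id=50: age_days=56 vs 0: differ → 56
ticket_id=51: age_days=39 vs 0: differ → 39
ticket_id=52: age_days=0 vs 0: equal → NULL
ticket_id=53: age_days=47 vs 0: differ → 47
ticket_id=54: age_days=35 vs 0: differ → 35
ticket_id=55: age_days=44 vs 0: differ → 44
ticket_id=56: age_days=0 vs 0: equal → NULL
ticket_id=57: age_days=41 vs 0: differ → 41
ticket_id=58: age_days=5 vs 0: differ → 5
ticket_id=59: age_days=11 vs 0: differ → 11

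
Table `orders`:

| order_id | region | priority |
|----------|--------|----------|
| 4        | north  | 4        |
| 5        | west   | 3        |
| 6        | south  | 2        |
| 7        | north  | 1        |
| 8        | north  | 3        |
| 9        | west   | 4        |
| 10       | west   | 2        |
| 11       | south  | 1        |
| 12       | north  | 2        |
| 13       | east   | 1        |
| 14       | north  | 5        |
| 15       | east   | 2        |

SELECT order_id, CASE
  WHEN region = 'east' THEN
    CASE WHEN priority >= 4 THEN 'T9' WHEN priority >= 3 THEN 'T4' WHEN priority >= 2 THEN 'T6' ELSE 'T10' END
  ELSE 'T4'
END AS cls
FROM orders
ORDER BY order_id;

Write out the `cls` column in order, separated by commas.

order_id=4: region='north' → outer ELSE → T4
order_id=5: region='west' → outer ELSE → T4
order_id=6: region='south' → outer ELSE → T4
order_id=7: region='north' → outer ELSE → T4
order_id=8: region='north' → outer ELSE → T4
order_id=9: region='west' → outer ELSE → T4
order_id=10: region='west' → outer ELSE → T4
order_id=11: region='south' → outer ELSE → T4
order_id=12: region='north' → outer ELSE → T4
order_id=13: region='east' → inner[ELSE] → T10
order_id=14: region='north' → outer ELSE → T4
order_id=15: region='east' → inner[priority >= 2] → T6

T4, T4, T4, T4, T4, T4, T4, T4, T4, T10, T4, T6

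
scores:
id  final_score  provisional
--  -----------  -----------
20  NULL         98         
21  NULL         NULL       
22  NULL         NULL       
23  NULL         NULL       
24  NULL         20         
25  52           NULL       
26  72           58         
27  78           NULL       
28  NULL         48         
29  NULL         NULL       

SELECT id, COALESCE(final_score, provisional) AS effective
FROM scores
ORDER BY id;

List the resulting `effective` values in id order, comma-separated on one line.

98, NULL, NULL, NULL, 20, 52, 72, 78, 48, NULL

id=20: final_score=NULL, provisional=98 → 98
id=21: final_score=NULL, provisional=NULL (all NULL) → NULL
id=22: final_score=NULL, provisional=NULL (all NULL) → NULL
id=23: final_score=NULL, provisional=NULL (all NULL) → NULL
id=24: final_score=NULL, provisional=20 → 20
id=25: final_score=52 → 52
id=26: final_score=72 → 72
id=27: final_score=78 → 78
id=28: final_score=NULL, provisional=48 → 48
id=29: final_score=NULL, provisional=NULL (all NULL) → NULL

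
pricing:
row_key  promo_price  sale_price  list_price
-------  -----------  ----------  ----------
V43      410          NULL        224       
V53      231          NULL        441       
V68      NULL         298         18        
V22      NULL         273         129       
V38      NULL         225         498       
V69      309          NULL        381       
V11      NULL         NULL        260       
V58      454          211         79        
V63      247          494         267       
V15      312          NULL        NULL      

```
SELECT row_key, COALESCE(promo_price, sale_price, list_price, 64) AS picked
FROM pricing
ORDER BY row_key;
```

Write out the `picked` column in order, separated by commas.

row_key=V11: promo_price=NULL, sale_price=NULL, list_price=260 → 260
row_key=V15: promo_price=312 → 312
row_key=V22: promo_price=NULL, sale_price=273 → 273
row_key=V38: promo_price=NULL, sale_price=225 → 225
row_key=V43: promo_price=410 → 410
row_key=V53: promo_price=231 → 231
row_key=V58: promo_price=454 → 454
row_key=V63: promo_price=247 → 247
row_key=V68: promo_price=NULL, sale_price=298 → 298
row_key=V69: promo_price=309 → 309

260, 312, 273, 225, 410, 231, 454, 247, 298, 309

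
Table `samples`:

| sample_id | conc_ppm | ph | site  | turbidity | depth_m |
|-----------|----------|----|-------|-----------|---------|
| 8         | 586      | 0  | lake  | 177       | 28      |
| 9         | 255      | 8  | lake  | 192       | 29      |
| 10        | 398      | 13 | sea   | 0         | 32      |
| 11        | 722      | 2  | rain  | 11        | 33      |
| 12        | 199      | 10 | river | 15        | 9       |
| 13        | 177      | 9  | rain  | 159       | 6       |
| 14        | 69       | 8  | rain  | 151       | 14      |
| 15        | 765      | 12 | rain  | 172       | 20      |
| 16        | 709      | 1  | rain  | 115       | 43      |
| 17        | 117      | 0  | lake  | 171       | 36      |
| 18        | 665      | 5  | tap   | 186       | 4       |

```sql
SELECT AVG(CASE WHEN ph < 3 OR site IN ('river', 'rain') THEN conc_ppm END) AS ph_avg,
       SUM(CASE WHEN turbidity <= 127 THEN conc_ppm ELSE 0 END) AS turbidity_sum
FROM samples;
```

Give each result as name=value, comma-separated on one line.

ph_avg=418, turbidity_sum=2028

[ph_avg: ph < 3 OR site IN ('river', 'rain')]
sample_id=8: ✓ → 586
sample_id=9: ✗
sample_id=10: ✗
sample_id=11: ✓ → 722
sample_id=12: ✓ → 199
sample_id=13: ✓ → 177
sample_id=14: ✓ → 69
sample_id=15: ✓ → 765
sample_id=16: ✓ → 709
sample_id=17: ✓ → 117
sample_id=18: ✗
ph_avg = (586 + 722 + 199 + 177 + 69 + 765 + 709 + 117) / 8 = 418
—
[turbidity_sum: turbidity <= 127]
sample_id=8: ✗
sample_id=9: ✗
sample_id=10: ✓ → 398
sample_id=11: ✓ → 722
sample_id=12: ✓ → 199
sample_id=13: ✗
sample_id=14: ✗
sample_id=15: ✗
sample_id=16: ✓ → 709
sample_id=17: ✗
sample_id=18: ✗
turbidity_sum = 398 + 722 + 199 + 709 = 2028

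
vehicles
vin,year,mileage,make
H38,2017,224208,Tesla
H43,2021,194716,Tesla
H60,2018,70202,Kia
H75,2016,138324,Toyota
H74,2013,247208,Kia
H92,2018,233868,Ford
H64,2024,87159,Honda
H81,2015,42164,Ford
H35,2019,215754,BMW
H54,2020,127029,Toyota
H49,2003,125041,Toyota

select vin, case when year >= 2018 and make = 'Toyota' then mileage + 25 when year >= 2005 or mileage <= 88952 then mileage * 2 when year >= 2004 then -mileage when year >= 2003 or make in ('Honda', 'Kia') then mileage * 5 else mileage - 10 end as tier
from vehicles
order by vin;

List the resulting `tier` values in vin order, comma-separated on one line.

vin=H35: year >= 2005 or mileage <= 88952 → 431508
vin=H38: year >= 2005 or mileage <= 88952 → 448416
vin=H43: year >= 2005 or mileage <= 88952 → 389432
vin=H49: year >= 2003 or make in ('Honda', 'Kia') → 625205
vin=H54: year >= 2018 and make = 'Toyota' → 127054
vin=H60: year >= 2005 or mileage <= 88952 → 140404
vin=H64: year >= 2005 or mileage <= 88952 → 174318
vin=H74: year >= 2005 or mileage <= 88952 → 494416
vin=H75: year >= 2005 or mileage <= 88952 → 276648
vin=H81: year >= 2005 or mileage <= 88952 → 84328
vin=H92: year >= 2005 or mileage <= 88952 → 467736

431508, 448416, 389432, 625205, 127054, 140404, 174318, 494416, 276648, 84328, 467736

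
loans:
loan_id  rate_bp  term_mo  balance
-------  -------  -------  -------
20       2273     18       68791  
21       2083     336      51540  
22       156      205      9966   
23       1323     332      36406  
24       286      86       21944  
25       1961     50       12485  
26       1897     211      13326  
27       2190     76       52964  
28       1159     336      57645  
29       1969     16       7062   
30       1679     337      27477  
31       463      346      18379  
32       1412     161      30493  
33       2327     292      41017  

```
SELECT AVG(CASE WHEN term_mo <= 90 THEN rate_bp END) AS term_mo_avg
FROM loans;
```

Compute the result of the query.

loan_id=20: ✓ → 2273
loan_id=21: ✗
loan_id=22: ✗
loan_id=23: ✗
loan_id=24: ✓ → 286
loan_id=25: ✓ → 1961
loan_id=26: ✗
loan_id=27: ✓ → 2190
loan_id=28: ✗
loan_id=29: ✓ → 1969
loan_id=30: ✗
loan_id=31: ✗
loan_id=32: ✗
loan_id=33: ✗
term_mo_avg = (2273 + 286 + 1961 + 2190 + 1969) / 5 = 1735.8

1735.8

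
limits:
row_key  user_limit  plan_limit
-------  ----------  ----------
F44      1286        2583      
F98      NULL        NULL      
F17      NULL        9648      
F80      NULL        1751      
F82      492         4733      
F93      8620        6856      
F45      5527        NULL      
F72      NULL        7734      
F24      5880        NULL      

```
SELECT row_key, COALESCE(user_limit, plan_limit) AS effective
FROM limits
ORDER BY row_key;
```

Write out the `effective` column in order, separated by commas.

9648, 5880, 1286, 5527, 7734, 1751, 492, 8620, NULL

row_key=F17: user_limit=NULL, plan_limit=9648 → 9648
row_key=F24: user_limit=5880 → 5880
row_key=F44: user_limit=1286 → 1286
row_key=F45: user_limit=5527 → 5527
row_key=F72: user_limit=NULL, plan_limit=7734 → 7734
row_key=F80: user_limit=NULL, plan_limit=1751 → 1751
row_key=F82: user_limit=492 → 492
row_key=F93: user_limit=8620 → 8620
row_key=F98: user_limit=NULL, plan_limit=NULL (all NULL) → NULL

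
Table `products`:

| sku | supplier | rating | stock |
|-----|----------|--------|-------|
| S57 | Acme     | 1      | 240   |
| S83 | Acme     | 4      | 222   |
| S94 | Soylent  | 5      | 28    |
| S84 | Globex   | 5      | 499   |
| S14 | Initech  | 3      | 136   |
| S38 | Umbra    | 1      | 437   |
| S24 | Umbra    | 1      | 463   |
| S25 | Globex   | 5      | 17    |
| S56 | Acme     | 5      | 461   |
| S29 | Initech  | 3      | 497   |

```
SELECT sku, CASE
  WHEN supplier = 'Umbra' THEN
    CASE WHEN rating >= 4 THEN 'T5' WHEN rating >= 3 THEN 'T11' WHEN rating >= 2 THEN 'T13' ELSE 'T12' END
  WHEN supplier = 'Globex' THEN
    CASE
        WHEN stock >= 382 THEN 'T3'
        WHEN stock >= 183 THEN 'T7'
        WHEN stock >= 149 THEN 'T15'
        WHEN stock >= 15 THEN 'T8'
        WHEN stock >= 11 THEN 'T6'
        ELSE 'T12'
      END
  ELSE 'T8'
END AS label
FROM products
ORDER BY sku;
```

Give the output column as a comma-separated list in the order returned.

T8, T12, T8, T8, T12, T8, T8, T8, T3, T8

sku=S14: supplier='Initech' → outer ELSE → T8
sku=S24: supplier='Umbra' → inner[ELSE] → T12
sku=S25: supplier='Globex' → inner[stock >= 15] → T8
sku=S29: supplier='Initech' → outer ELSE → T8
sku=S38: supplier='Umbra' → inner[ELSE] → T12
sku=S56: supplier='Acme' → outer ELSE → T8
sku=S57: supplier='Acme' → outer ELSE → T8
sku=S83: supplier='Acme' → outer ELSE → T8
sku=S84: supplier='Globex' → inner[stock >= 382] → T3
sku=S94: supplier='Soylent' → outer ELSE → T8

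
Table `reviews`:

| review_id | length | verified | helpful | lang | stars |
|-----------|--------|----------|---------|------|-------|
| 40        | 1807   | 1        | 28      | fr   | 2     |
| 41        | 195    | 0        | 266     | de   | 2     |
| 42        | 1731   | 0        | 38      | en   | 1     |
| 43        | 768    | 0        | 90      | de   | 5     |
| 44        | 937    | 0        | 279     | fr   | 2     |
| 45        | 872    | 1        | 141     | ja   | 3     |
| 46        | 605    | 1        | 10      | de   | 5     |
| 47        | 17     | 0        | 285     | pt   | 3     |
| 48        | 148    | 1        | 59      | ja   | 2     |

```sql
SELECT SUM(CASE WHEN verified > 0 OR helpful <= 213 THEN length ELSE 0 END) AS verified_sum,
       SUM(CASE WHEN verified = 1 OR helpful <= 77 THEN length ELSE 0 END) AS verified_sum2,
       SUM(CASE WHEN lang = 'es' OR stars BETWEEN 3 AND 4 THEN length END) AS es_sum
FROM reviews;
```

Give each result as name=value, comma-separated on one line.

verified_sum=5931, verified_sum2=5163, es_sum=889

[verified_sum: verified > 0 OR helpful <= 213]
review_id=40: ✓ → 1807
review_id=41: ✗
review_id=42: ✓ → 1731
review_id=43: ✓ → 768
review_id=44: ✗
review_id=45: ✓ → 872
review_id=46: ✓ → 605
review_id=47: ✗
review_id=48: ✓ → 148
verified_sum = 1807 + 1731 + 768 + 872 + 605 + 148 = 5931
—
[verified_sum2: verified = 1 OR helpful <= 77]
review_id=40: ✓ → 1807
review_id=41: ✗
review_id=42: ✓ → 1731
review_id=43: ✗
review_id=44: ✗
review_id=45: ✓ → 872
review_id=46: ✓ → 605
review_id=47: ✗
review_id=48: ✓ → 148
verified_sum2 = 1807 + 1731 + 872 + 605 + 148 = 5163
—
[es_sum: lang = 'es' OR stars BETWEEN 3 AND 4]
review_id=40: ✗
review_id=41: ✗
review_id=42: ✗
review_id=43: ✗
review_id=44: ✗
review_id=45: ✓ → 872
review_id=46: ✗
review_id=47: ✓ → 17
review_id=48: ✗
es_sum = 872 + 17 = 889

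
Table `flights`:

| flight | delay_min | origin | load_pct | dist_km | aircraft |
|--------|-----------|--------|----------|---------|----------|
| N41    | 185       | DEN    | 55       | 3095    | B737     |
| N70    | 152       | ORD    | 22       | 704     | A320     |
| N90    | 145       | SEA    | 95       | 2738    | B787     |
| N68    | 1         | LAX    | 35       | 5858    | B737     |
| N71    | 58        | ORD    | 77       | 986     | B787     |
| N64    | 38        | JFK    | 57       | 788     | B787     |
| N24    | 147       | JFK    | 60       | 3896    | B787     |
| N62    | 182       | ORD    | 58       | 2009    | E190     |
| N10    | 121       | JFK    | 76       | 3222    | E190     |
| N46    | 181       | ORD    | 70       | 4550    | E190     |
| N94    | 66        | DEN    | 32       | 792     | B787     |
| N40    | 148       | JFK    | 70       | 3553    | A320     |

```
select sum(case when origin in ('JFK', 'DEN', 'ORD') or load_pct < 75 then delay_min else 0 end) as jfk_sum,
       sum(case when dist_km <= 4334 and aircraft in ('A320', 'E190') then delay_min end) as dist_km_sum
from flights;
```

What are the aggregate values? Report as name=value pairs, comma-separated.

[jfk_sum: origin in ('JFK', 'DEN', 'ORD') or load_pct < 75]
flight=N41: ✓ → 185
flight=N70: ✓ → 152
flight=N90: ✗
flight=N68: ✓ → 1
flight=N71: ✓ → 58
flight=N64: ✓ → 38
flight=N24: ✓ → 147
flight=N62: ✓ → 182
flight=N10: ✓ → 121
flight=N46: ✓ → 181
flight=N94: ✓ → 66
flight=N40: ✓ → 148
jfk_sum = 185 + 152 + 1 + 58 + 38 + 147 + 182 + 121 + 181 + 66 + 148 = 1279
—
[dist_km_sum: dist_km <= 4334 and aircraft in ('A320', 'E190')]
flight=N41: ✗
flight=N70: ✓ → 152
flight=N90: ✗
flight=N68: ✗
flight=N71: ✗
flight=N64: ✗
flight=N24: ✗
flight=N62: ✓ → 182
flight=N10: ✓ → 121
flight=N46: ✗
flight=N94: ✗
flight=N40: ✓ → 148
dist_km_sum = 152 + 182 + 121 + 148 = 603

jfk_sum=1279, dist_km_sum=603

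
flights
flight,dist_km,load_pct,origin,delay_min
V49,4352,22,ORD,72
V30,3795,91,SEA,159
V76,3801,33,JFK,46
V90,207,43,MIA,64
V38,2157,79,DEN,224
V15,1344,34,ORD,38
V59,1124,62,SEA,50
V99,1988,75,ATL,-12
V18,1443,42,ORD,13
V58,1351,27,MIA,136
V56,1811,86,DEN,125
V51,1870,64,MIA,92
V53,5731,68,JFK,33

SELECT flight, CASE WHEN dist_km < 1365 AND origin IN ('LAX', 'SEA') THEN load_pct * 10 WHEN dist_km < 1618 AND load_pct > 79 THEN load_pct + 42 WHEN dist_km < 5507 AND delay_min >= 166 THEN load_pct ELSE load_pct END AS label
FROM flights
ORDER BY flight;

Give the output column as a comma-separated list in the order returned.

flight=V15: ELSE → 34
flight=V18: ELSE → 42
flight=V30: ELSE → 91
flight=V38: dist_km < 5507 AND delay_min >= 166 → 79
flight=V49: ELSE → 22
flight=V51: ELSE → 64
flight=V53: ELSE → 68
flight=V56: ELSE → 86
flight=V58: ELSE → 27
flight=V59: dist_km < 1365 AND origin IN ('LAX', 'SEA') → 620
flight=V76: ELSE → 33
flight=V90: ELSE → 43
flight=V99: ELSE → 75

34, 42, 91, 79, 22, 64, 68, 86, 27, 620, 33, 43, 75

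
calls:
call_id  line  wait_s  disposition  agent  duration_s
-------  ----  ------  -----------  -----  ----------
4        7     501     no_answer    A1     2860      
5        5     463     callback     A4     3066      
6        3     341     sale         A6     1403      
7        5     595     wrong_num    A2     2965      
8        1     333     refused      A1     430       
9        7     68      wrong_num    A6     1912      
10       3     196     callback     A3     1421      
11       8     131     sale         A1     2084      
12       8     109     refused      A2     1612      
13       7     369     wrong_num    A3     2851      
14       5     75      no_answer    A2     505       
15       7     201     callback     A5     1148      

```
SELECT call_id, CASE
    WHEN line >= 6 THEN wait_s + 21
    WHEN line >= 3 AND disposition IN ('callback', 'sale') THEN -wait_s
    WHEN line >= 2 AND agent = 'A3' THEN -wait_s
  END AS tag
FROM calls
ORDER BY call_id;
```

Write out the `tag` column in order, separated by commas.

522, -463, -341, NULL, NULL, 89, -196, 152, 130, 390, NULL, 222

call_id=4: line >= 6 → 522
call_id=5: line >= 3 AND disposition IN ('callback', 'sale') → -463
call_id=6: line >= 3 AND disposition IN ('callback', 'sale') → -341
call_id=7: (no match → NULL) → NULL
call_id=8: (no match → NULL) → NULL
call_id=9: line >= 6 → 89
call_id=10: line >= 3 AND disposition IN ('callback', 'sale') → -196
call_id=11: line >= 6 → 152
call_id=12: line >= 6 → 130
call_id=13: line >= 6 → 390
call_id=14: (no match → NULL) → NULL
call_id=15: line >= 6 → 222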